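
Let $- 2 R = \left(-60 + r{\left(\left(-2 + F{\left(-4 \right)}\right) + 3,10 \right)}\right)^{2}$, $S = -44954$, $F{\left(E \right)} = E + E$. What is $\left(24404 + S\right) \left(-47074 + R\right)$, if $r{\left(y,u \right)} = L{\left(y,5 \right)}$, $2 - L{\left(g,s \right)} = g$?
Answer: $994095975$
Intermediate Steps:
$L{\left(g,s \right)} = 2 - g$
$F{\left(E \right)} = 2 E$
$r{\left(y,u \right)} = 2 - y$
$R = - \frac{2601}{2}$ ($R = - \frac{\left(-60 + \left(2 - \left(\left(-2 + 2 \left(-4\right)\right) + 3\right)\right)\right)^{2}}{2} = - \frac{\left(-60 + \left(2 - \left(\left(-2 - 8\right) + 3\right)\right)\right)^{2}}{2} = - \frac{\left(-60 + \left(2 - \left(-10 + 3\right)\right)\right)^{2}}{2} = - \frac{\left(-60 + \left(2 - -7\right)\right)^{2}}{2} = - \frac{\left(-60 + \left(2 + 7\right)\right)^{2}}{2} = - \frac{\left(-60 + 9\right)^{2}}{2} = - \frac{\left(-51\right)^{2}}{2} = \left(- \frac{1}{2}\right) 2601 = - \frac{2601}{2} \approx -1300.5$)
$\left(24404 + S\right) \left(-47074 + R\right) = \left(24404 - 44954\right) \left(-47074 - \frac{2601}{2}\right) = \left(-20550\right) \left(- \frac{96749}{2}\right) = 994095975$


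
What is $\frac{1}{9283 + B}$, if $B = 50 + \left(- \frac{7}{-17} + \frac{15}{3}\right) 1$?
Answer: $\frac{17}{158753} \approx 0.00010708$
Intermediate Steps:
$B = \frac{942}{17}$ ($B = 50 + \left(\left(-7\right) \left(- \frac{1}{17}\right) + 15 \cdot \frac{1}{3}\right) 1 = 50 + \left(\frac{7}{17} + 5\right) 1 = 50 + \frac{92}{17} \cdot 1 = 50 + \frac{92}{17} = \frac{942}{17} \approx 55.412$)
$\frac{1}{9283 + B} = \frac{1}{9283 + \frac{942}{17}} = \frac{1}{\frac{158753}{17}} = \frac{17}{158753}$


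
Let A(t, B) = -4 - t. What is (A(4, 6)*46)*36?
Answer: -13248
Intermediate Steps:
(A(4, 6)*46)*36 = ((-4 - 1*4)*46)*36 = ((-4 - 4)*46)*36 = -8*46*36 = -368*36 = -13248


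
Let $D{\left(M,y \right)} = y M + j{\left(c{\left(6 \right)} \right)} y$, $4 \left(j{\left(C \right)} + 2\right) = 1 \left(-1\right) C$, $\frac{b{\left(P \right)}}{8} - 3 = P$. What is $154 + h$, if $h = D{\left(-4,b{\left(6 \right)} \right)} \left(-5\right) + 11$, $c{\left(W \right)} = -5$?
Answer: $1875$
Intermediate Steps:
$b{\left(P \right)} = 24 + 8 P$
$j{\left(C \right)} = -2 - \frac{C}{4}$ ($j{\left(C \right)} = -2 + \frac{1 \left(-1\right) C}{4} = -2 + \frac{\left(-1\right) C}{4} = -2 - \frac{C}{4}$)
$D{\left(M,y \right)} = - \frac{3 y}{4} + M y$ ($D{\left(M,y \right)} = y M + \left(-2 - - \frac{5}{4}\right) y = M y + \left(-2 + \frac{5}{4}\right) y = M y - \frac{3 y}{4} = - \frac{3 y}{4} + M y$)
$h = 1721$ ($h = \frac{\left(24 + 8 \cdot 6\right) \left(-3 + 4 \left(-4\right)\right)}{4} \left(-5\right) + 11 = \frac{\left(24 + 48\right) \left(-3 - 16\right)}{4} \left(-5\right) + 11 = \frac{1}{4} \cdot 72 \left(-19\right) \left(-5\right) + 11 = \left(-342\right) \left(-5\right) + 11 = 1710 + 11 = 1721$)
$154 + h = 154 + 1721 = 1875$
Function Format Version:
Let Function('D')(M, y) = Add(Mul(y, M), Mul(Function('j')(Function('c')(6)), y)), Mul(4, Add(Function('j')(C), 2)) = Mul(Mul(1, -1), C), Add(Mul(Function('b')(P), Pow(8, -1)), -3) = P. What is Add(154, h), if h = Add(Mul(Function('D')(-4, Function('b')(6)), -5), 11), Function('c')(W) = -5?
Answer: 1875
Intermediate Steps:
Function('b')(P) = Add(24, Mul(8, P))
Function('j')(C) = Add(-2, Mul(Rational(-1, 4), C)) (Function('j')(C) = Add(-2, Mul(Rational(1, 4), Mul(Mul(1, -1), C))) = Add(-2, Mul(Rational(1, 4), Mul(-1, C))) = Add(-2, Mul(Rational(-1, 4), C)))
Function('D')(M, y) = Add(Mul(Rational(-3, 4), y), Mul(M, y)) (Function('D')(M, y) = Add(Mul(y, M), Mul(Add(-2, Mul(Rational(-1, 4), -5)), y)) = Add(Mul(M, y), Mul(Add(-2, Rational(5, 4)), y)) = Add(Mul(M, y), Mul(Rational(-3, 4), y)) = Add(Mul(Rational(-3, 4), y), Mul(M, y)))
h = 1721 (h = Add(Mul(Mul(Rational(1, 4), Add(24, Mul(8, 6)), Add(-3, Mul(4, -4))), -5), 11) = Add(Mul(Mul(Rational(1, 4), Add(24, 48), Add(-3, -16)), -5), 11) = Add(Mul(Mul(Rational(1, 4), 72, -19), -5), 11) = Add(Mul(-342, -5), 11) = Add(1710, 11) = 1721)
Add(154, h) = Add(154, 1721) = 1875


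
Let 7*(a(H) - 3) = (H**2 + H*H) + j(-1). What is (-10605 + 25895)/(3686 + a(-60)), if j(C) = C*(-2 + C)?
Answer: 7645/2359 ≈ 3.2408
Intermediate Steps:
a(H) = 24/7 + 2*H**2/7 (a(H) = 3 + ((H**2 + H*H) - (-2 - 1))/7 = 3 + ((H**2 + H**2) - 1*(-3))/7 = 3 + (2*H**2 + 3)/7 = 3 + (3 + 2*H**2)/7 = 3 + (3/7 + 2*H**2/7) = 24/7 + 2*H**2/7)
(-10605 + 25895)/(3686 + a(-60)) = (-10605 + 25895)/(3686 + (24/7 + (2/7)*(-60)**2)) = 15290/(3686 + (24/7 + (2/7)*3600)) = 15290/(3686 + (24/7 + 7200/7)) = 15290/(3686 + 1032) = 15290/4718 = 15290*(1/4718) = 7645/2359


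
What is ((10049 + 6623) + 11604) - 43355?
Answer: -15079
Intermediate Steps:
((10049 + 6623) + 11604) - 43355 = (16672 + 11604) - 43355 = 28276 - 43355 = -15079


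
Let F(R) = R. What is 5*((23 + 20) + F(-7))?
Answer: 180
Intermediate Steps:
5*((23 + 20) + F(-7)) = 5*((23 + 20) - 7) = 5*(43 - 7) = 5*36 = 180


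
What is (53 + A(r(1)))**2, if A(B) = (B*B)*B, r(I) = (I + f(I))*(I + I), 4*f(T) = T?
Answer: 301401/64 ≈ 4709.4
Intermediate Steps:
f(T) = T/4
r(I) = 5*I**2/2 (r(I) = (I + I/4)*(I + I) = (5*I/4)*(2*I) = 5*I**2/2)
A(B) = B**3 (A(B) = B**2*B = B**3)
(53 + A(r(1)))**2 = (53 + ((5/2)*1**2)**3)**2 = (53 + ((5/2)*1)**3)**2 = (53 + (5/2)**3)**2 = (53 + 125/8)**2 = (549/8)**2 = 301401/64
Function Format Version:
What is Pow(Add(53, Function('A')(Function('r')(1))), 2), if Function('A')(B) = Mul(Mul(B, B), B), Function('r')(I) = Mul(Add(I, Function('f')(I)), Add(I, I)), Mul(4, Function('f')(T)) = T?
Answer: Rational(301401, 64) ≈ 4709.4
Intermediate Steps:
Function('f')(T) = Mul(Rational(1, 4), T)
Function('r')(I) = Mul(Rational(5, 2), Pow(I, 2)) (Function('r')(I) = Mul(Add(I, Mul(Rational(1, 4), I)), Add(I, I)) = Mul(Mul(Rational(5, 4), I), Mul(2, I)) = Mul(Rational(5, 2), Pow(I, 2)))
Function('A')(B) = Pow(B, 3) (Function('A')(B) = Mul(Pow(B, 2), B) = Pow(B, 3))
Pow(Add(53, Function('A')(Function('r')(1))), 2) = Pow(Add(53, Pow(Mul(Rational(5, 2), Pow(1, 2)), 3)), 2) = Pow(Add(53, Pow(Mul(Rational(5, 2), 1), 3)), 2) = Pow(Add(53, Pow(Rational(5, 2), 3)), 2) = Pow(Add(53, Rational(125, 8)), 2) = Pow(Rational(549, 8), 2) = Rational(301401, 64)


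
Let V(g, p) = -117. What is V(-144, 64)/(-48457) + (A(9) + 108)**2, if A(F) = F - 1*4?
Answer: 618747550/48457 ≈ 12769.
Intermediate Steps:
A(F) = -4 + F (A(F) = F - 4 = -4 + F)
V(-144, 64)/(-48457) + (A(9) + 108)**2 = -117/(-48457) + ((-4 + 9) + 108)**2 = -117*(-1/48457) + (5 + 108)**2 = 117/48457 + 113**2 = 117/48457 + 12769 = 618747550/48457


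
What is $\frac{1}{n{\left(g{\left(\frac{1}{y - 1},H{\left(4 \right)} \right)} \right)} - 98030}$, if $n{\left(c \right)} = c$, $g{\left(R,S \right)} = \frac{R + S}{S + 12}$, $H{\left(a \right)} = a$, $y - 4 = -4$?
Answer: $- \frac{16}{1568477} \approx -1.0201 \cdot 10^{-5}$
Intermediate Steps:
$y = 0$ ($y = 4 - 4 = 0$)
$g{\left(R,S \right)} = \frac{R + S}{12 + S}$
$\frac{1}{n{\left(g{\left(\frac{1}{y - 1},H{\left(4 \right)} \right)} \right)} - 98030} = \frac{1}{\frac{\frac{1}{0 - 1} + 4}{12 + 4} - 98030} = \frac{1}{\frac{\frac{1}{-1} + 4}{16} - 98030} = \frac{1}{\frac{-1 + 4}{16} - 98030} = \frac{1}{\frac{1}{16} \cdot 3 - 98030} = \frac{1}{\frac{3}{16} - 98030} = \frac{1}{- \frac{1568477}{16}} = - \frac{16}{1568477}$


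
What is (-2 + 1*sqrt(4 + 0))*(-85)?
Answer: 0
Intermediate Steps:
(-2 + 1*sqrt(4 + 0))*(-85) = (-2 + 1*sqrt(4))*(-85) = (-2 + 1*2)*(-85) = (-2 + 2)*(-85) = 0*(-85) = 0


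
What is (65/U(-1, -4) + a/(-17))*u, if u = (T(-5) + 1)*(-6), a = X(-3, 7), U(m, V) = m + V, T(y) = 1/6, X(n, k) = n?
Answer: 1526/17 ≈ 89.765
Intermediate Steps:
T(y) = ⅙ (T(y) = 1*(⅙) = ⅙)
U(m, V) = V + m
a = -3
u = -7 (u = (⅙ + 1)*(-6) = (7/6)*(-6) = -7)
(65/U(-1, -4) + a/(-17))*u = (65/(-4 - 1) - 3/(-17))*(-7) = (65/(-5) - 3*(-1/17))*(-7) = (65*(-⅕) + 3/17)*(-7) = (-13 + 3/17)*(-7) = -218/17*(-7) = 1526/17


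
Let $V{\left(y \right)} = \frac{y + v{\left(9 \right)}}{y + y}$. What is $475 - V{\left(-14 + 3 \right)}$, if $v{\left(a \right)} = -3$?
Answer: $\frac{5218}{11} \approx 474.36$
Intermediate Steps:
$V{\left(y \right)} = \frac{-3 + y}{2 y}$ ($V{\left(y \right)} = \frac{y - 3}{y + y} = \frac{-3 + y}{2 y}$)
$475 - V{\left(-14 + 3 \right)} = 475 - \frac{-3 + \left(-14 + 3\right)}{2 \left(-14 + 3\right)} = 475 - \frac{-3 - 11}{2 \left(-11\right)} = 475 - \frac{1}{2} \left(- \frac{1}{11}\right) \left(-14\right) = 475 - \frac{7}{11} = \frac{5218}{11}$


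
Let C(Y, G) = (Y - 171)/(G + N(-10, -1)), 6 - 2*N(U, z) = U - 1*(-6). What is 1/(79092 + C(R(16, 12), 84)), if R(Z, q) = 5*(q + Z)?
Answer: 89/7039157 ≈ 1.2644e-5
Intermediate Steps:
N(U, z) = -U/2 (N(U, z) = 3 - (U - 1*(-6))/2 = 3 - (U + 6)/2 = 3 - (6 + U)/2 = 3 + (-3 - U/2) = -U/2)
R(Z, q) = 5*Z + 5*q (R(Z, q) = 5*(Z + q) = 5*Z + 5*q)
C(Y, G) = (-171 + Y)/(5 + G) (C(Y, G) = (Y - 171)/(G - ½*(-10)) = (-171 + Y)/(G + 5) = (-171 + Y)/(5 + G))
1/(79092 + C(R(16, 12), 84)) = 1/(79092 + (-171 + (5*16 + 5*12))/(5 + 84)) = 1/(79092 + (-171 + (80 + 60))/89) = 1/(79092 + (-171 + 140)/89) = 1/(79092 + (1/89)*(-31)) = 1/(79092 - 31/89) = 1/(7039157/89) = 89/7039157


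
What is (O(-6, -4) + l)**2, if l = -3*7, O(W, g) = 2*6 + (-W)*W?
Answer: 2025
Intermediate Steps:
O(W, g) = 12 - W**2
l = -21
(O(-6, -4) + l)**2 = ((12 - 1*(-6)**2) - 21)**2 = ((12 - 1*36) - 21)**2 = ((12 - 36) - 21)**2 = (-24 - 21)**2 = (-45)**2 = 2025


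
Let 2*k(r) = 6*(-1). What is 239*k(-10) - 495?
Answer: -1212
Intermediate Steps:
k(r) = -3 (k(r) = (6*(-1))/2 = (½)*(-6) = -3)
239*k(-10) - 495 = 239*(-3) - 495 = -717 - 495 = -1212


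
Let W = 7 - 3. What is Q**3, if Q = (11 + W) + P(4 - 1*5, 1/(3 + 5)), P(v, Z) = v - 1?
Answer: 2197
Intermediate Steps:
W = 4
P(v, Z) = -1 + v
Q = 13 (Q = (11 + 4) + (-1 + (4 - 1*5)) = 15 + (-1 + (4 - 5)) = 15 + (-1 - 1) = 15 - 2 = 13)
Q**3 = 13**3 = 2197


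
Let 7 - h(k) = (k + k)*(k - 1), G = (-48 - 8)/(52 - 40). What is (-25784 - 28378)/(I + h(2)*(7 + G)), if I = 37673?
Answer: -9027/6280 ≈ -1.4374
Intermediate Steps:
G = -14/3 (G = -56/12 = -56*1/12 = -14/3 ≈ -4.6667)
h(k) = 7 - 2*k*(-1 + k) (h(k) = 7 - (k + k)*(k - 1) = 7 - 2*k*(-1 + k))
(-25784 - 28378)/(I + h(2)*(7 + G)) = (-25784 - 28378)/(37673 + (7 - 2*2² + 2*2)*(7 - 14/3)) = -54162/(37673 + (7 - 2*4 + 4)*(7/3)) = -54162/(37673 + (7 - 8 + 4)*(7/3)) = -54162/(37673 + 3*(7/3)) = -54162/(37673 + 7) = -54162/37680 = -54162*1/37680 = -9027/6280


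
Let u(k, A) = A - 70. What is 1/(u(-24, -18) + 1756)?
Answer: 1/1668 ≈ 0.00059952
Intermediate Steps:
u(k, A) = -70 + A
1/(u(-24, -18) + 1756) = 1/((-70 - 18) + 1756) = 1/(-88 + 1756) = 1/1668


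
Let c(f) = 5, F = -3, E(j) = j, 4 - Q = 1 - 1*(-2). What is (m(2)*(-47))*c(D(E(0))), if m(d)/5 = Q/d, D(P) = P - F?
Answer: -1175/2 ≈ -587.50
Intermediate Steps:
Q = 1 (Q = 4 - (1 - 1*(-2)) = 4 - (1 + 2) = 4 - 1*3 = 4 - 3 = 1)
D(P) = 3 + P (D(P) = P - 1*(-3) = P + 3 = 3 + P)
m(d) = 5/d (m(d) = 5*(1/d) = 5/d)
(m(2)*(-47))*c(D(E(0))) = ((5/2)*(-47))*5 = -235/2*5 = -1175/2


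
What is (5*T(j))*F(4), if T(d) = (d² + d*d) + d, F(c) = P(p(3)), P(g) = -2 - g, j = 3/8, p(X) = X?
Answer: -525/32 ≈ -16.406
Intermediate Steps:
j = 3/8 (j = 3*(⅛) = 3/8 ≈ 0.37500)
F(c) = -5 (F(c) = -2 - 1*3 = -2 - 3 = -5)
T(d) = d + 2*d² (T(d) = (d² + d²) + d = 2*d² + d = d + 2*d²)
(5*T(j))*F(4) = (5*(3*(1 + 2*(3/8))/8))*(-5) = (5*(3*(1 + ¾)/8))*(-5) = (5*((3/8)*(7/4)))*(-5) = (5*(21/32))*(-5) = (105/32)*(-5) = -525/32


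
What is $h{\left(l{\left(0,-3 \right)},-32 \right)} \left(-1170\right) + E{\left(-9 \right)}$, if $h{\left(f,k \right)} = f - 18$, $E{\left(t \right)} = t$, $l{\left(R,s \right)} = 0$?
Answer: $21051$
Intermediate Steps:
$h{\left(f,k \right)} = -18 + f$
$h{\left(l{\left(0,-3 \right)},-32 \right)} \left(-1170\right) + E{\left(-9 \right)} = \left(-18 + 0\right) \left(-1170\right) - 9 = \left(-18\right) \left(-1170\right) - 9 = 21060 - 9 = 21051$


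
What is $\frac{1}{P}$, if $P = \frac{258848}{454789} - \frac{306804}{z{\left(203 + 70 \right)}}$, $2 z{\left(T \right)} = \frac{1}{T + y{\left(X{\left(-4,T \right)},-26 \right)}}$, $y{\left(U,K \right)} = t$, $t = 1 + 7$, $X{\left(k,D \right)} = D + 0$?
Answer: $- \frac{454789}{78416469149224} \approx -5.7997 \cdot 10^{-9}$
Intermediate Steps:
$X{\left(k,D \right)} = D$
$t = 8$
$y{\left(U,K \right)} = 8$
$z{\left(T \right)} = \frac{1}{2 \left(8 + T\right)}$ ($z{\left(T \right)} = \frac{1}{2 \left(T + 8\right)} = \frac{1}{2 \left(8 + T\right)}$)
$P = - \frac{78416469149224}{454789}$ ($P = \frac{258848}{454789} - \frac{306804}{\frac{1}{2} \frac{1}{8 + \left(203 + 70\right)}} = 258848 \cdot \frac{1}{454789} - \frac{306804}{\frac{1}{2} \frac{1}{8 + 273}} = \frac{258848}{454789} - \frac{306804}{\frac{1}{2} \cdot \frac{1}{281}} = \frac{258848}{454789} - 306804 \frac{1}{\frac{1}{562}} = \frac{258848}{454789} - 172423848 = - \frac{78416469149224}{454789} \approx -1.7242 \cdot 10^{8}$)
$\frac{1}{P} = \frac{1}{- \frac{78416469149224}{454789}} = - \frac{454789}{78416469149224}$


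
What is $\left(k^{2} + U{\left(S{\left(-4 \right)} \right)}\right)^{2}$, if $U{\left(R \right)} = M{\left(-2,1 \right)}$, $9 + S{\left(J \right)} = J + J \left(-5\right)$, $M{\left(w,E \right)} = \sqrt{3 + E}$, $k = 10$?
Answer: $10404$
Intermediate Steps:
$S{\left(J \right)} = -9 - 4 J$ ($S{\left(J \right)} = -9 + \left(J + J \left(-5\right)\right) = -9 + \left(J - 5 J\right) = -9 - 4 J$)
$U{\left(R \right)} = 2$ ($U{\left(R \right)} = \sqrt{3 + 1} = \sqrt{4} = 2$)
$\left(k^{2} + U{\left(S{\left(-4 \right)} \right)}\right)^{2} = \left(10^{2} + 2\right)^{2} = \left(100 + 2\right)^{2} = 102^{2} = 10404$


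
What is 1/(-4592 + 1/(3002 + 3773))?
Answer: -6775/31110799 ≈ -0.00021777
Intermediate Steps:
1/(-4592 + 1/(3002 + 3773)) = 1/(-4592 + 1/6775) = 1/(-31110799/6775) = -6775/31110799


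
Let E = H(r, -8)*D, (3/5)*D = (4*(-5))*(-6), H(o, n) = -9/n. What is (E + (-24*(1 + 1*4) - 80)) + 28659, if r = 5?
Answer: 28684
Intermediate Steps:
D = 200 (D = 5*((4*(-5))*(-6))/3 = 5*(-20*(-6))/3 = (5/3)*120 = 200)
E = 225 (E = -9/(-8)*200 = -9*(-1/8)*200 = (9/8)*200 = 225)
(E + (-24*(1 + 1*4) - 80)) + 28659 = (225 + (-24*(1 + 1*4) - 80)) + 28659 = (225 + (-24*(1 + 4) - 80)) + 28659 = (225 + (-24*5 - 80)) + 28659 = (225 + (-120 - 80)) + 28659 = (225 - 200) + 28659 = 25 + 28659 = 28684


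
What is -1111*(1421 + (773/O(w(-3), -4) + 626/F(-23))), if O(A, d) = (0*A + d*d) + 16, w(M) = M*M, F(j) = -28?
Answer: -354083477/224 ≈ -1.5807e+6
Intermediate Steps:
w(M) = M²
O(A, d) = 16 + d² (O(A, d) = (0 + d²) + 16 = d² + 16 = 16 + d²)
-1111*(1421 + (773/O(w(-3), -4) + 626/F(-23))) = -1111*(1421 + (773/(16 + (-4)²) + 626/(-28))) = -1111*(1421 + (773/(16 + 16) + 626*(-1/28))) = -1111*(1421 + (773/32 - 313/14)) = -1111*(1421 + 403/224) = -1111*318707/224 = -354083477/224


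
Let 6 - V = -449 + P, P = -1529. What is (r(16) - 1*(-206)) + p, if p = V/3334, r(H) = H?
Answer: 371066/1667 ≈ 222.59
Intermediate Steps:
V = 1984 (V = 6 - (-449 - 1529) = 6 - 1*(-1978) = 6 + 1978 = 1984)
p = 992/1667 (p = 1984/3334 = 1984*(1/3334) = 992/1667 ≈ 0.59508)
(r(16) - 1*(-206)) + p = (16 - 1*(-206)) + 992/1667 = (16 + 206) + 992/1667 = 222 + 992/1667 = 371066/1667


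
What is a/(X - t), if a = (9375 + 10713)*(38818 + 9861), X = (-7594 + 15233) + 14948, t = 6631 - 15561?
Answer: 977863752/31517 ≈ 31027.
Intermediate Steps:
t = -8930
X = 22587 (X = 7639 + 14948 = 22587)
a = 977863752 (a = 20088*48679 = 977863752)
a/(X - t) = 977863752/(22587 - 1*(-8930)) = 977863752/(22587 + 8930) = 977863752/31517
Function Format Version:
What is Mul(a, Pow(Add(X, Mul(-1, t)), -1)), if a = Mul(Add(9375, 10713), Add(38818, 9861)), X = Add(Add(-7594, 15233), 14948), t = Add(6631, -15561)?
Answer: Rational(977863752, 31517) ≈ 31027.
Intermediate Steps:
t = -8930
X = 22587 (X = Add(7639, 14948) = 22587)
a = 977863752 (a = Mul(20088, 48679) = 977863752)
Mul(a, Pow(Add(X, Mul(-1, t)), -1)) = Mul(977863752, Pow(Add(22587, Mul(-1, -8930)), -1)) = Mul(977863752, Pow(Add(22587, 8930), -1)) = Mul(977863752, Pow(31517, -1)) = Mul(977863752, Rational(1, 31517)) = Rational(977863752, 31517)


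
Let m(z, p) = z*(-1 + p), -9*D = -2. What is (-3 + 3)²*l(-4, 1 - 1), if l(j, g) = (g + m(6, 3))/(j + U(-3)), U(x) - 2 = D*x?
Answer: 0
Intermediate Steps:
D = 2/9 (D = -⅑*(-2) = 2/9 ≈ 0.22222)
U(x) = 2 + 2*x/9
l(j, g) = (12 + g)/(4/3 + j) (l(j, g) = (g + 6*(-1 + 3))/(j + (2 + (2/9)*(-3))) = (g + 6*2)/(j + (2 - ⅔)) = (g + 12)/(j + 4/3) = (12 + g)/(4/3 + j))
(-3 + 3)²*l(-4, 1 - 1) = (-3 + 3)²*(3*(12 + (1 - 1))/(4 + 3*(-4))) = 0²*(3*(12 + 0)/(4 - 12)) = 0*(3*12/(-8)) = 0*(3*(-⅛)*12) = 0*(-9/2) = 0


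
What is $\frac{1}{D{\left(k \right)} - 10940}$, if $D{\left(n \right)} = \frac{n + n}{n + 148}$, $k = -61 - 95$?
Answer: $- \frac{1}{10901} \approx -9.1735 \cdot 10^{-5}$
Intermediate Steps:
$k = -156$ ($k = -61 - 95 = -156$)
$D{\left(n \right)} = \frac{2 n}{148 + n}$
$\frac{1}{D{\left(k \right)} - 10940} = \frac{1}{2 \left(-156\right) \frac{1}{148 - 156} - 10940} = \frac{1}{2 \left(-156\right) \frac{1}{-8} - 10940} = \frac{1}{2 \left(-156\right) \left(- \frac{1}{8}\right) - 10940} = \frac{1}{39 - 10940} = \frac{1}{-10901} = - \frac{1}{10901}$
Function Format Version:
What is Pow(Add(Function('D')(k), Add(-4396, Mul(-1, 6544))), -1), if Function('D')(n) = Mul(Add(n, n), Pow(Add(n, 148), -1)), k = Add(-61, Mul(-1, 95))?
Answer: Rational(-1, 10901) ≈ -9.1735e-5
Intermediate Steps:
k = -156 (k = Add(-61, -95) = -156)
Function('D')(n) = Mul(2, n, Pow(Add(148, n), -1)) (Function('D')(n) = Mul(Mul(2, n), Pow(Add(148, n), -1)) = Mul(2, n, Pow(Add(148, n), -1)))
Pow(Add(Function('D')(k), Add(-4396, Mul(-1, 6544))), -1) = Pow(Add(Mul(2, -156, Pow(Add(148, -156), -1)), Add(-4396, Mul(-1, 6544))), -1) = Pow(Add(Mul(2, -156, Pow(-8, -1)), Add(-4396, -6544)), -1) = Pow(Add(Mul(2, -156, Rational(-1, 8)), -10940), -1) = Pow(Add(39, -10940), -1) = Pow(-10901, -1) = Rational(-1, 10901)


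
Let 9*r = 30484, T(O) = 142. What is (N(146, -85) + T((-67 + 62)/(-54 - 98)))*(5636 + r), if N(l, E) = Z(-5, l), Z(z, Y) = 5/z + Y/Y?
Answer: 11531536/9 ≈ 1.2813e+6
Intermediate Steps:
Z(z, Y) = 1 + 5/z (Z(z, Y) = 5/z + 1 = 1 + 5/z)
N(l, E) = 0 (N(l, E) = (5 - 5)/(-5) = -⅕*0 = 0)
r = 30484/9 (r = (⅑)*30484 = 30484/9 ≈ 3387.1)
(N(146, -85) + T((-67 + 62)/(-54 - 98)))*(5636 + r) = (0 + 142)*(5636 + 30484/9) = 142*(81208/9) = 11531536/9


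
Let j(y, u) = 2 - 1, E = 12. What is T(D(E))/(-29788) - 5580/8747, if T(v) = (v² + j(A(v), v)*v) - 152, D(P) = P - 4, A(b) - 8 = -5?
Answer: -41379320/65138909 ≈ -0.63525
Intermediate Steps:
A(b) = 3 (A(b) = 8 - 5 = 3)
j(y, u) = 1
D(P) = -4 + P
T(v) = -152 + v + v² (T(v) = (v² + 1*v) - 152 = (v² + v) - 152 = (v + v²) - 152 = -152 + v + v²)
T(D(E))/(-29788) - 5580/8747 = (-152 + (-4 + 12) + (-4 + 12)²)/(-29788) - 5580/8747 = (-152 + 8 + 8²)*(-1/29788) - 5580*1/8747 = (-152 + 8 + 64)*(-1/29788) - 5580/8747 = -80*(-1/29788) - 5580/8747 = 20/7447 - 5580/8747 = -41379320/65138909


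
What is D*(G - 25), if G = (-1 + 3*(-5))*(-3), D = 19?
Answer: 437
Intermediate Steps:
G = 48 (G = (-1 - 15)*(-3) = -16*(-3) = 48)
D*(G - 25) = 19*(48 - 25) = 19*23 = 437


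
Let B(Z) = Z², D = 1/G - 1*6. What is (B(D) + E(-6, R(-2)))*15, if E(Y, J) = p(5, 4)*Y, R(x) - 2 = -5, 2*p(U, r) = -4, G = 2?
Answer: 2535/4 ≈ 633.75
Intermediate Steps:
p(U, r) = -2 (p(U, r) = (½)*(-4) = -2)
R(x) = -3 (R(x) = 2 - 5 = -3)
E(Y, J) = -2*Y
D = -11/2 (D = 1/2 - 1*6 = ½ - 6 = -11/2 ≈ -5.5000)
(B(D) + E(-6, R(-2)))*15 = ((-11/2)² - 2*(-6))*15 = (121/4 + 12)*15 = (169/4)*15 = 2535/4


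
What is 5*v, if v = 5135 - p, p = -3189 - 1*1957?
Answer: 51405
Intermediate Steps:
p = -5146 (p = -3189 - 1957 = -5146)
v = 10281 (v = 5135 - 1*(-5146) = 5135 + 5146 = 10281)
5*v = 5*10281 = 51405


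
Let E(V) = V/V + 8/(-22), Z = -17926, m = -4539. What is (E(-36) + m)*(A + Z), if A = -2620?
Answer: 1025697412/11 ≈ 9.3245e+7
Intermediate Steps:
E(V) = 7/11 (E(V) = 1 + 8*(-1/22) = 1 - 4/11 = 7/11)
(E(-36) + m)*(A + Z) = (7/11 - 4539)*(-2620 - 17926) = -49922/11*(-20546) = 1025697412/11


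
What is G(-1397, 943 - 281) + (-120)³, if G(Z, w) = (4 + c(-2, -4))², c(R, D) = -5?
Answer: -1727999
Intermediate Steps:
G(Z, w) = 1 (G(Z, w) = (4 - 5)² = (-1)² = 1)
G(-1397, 943 - 281) + (-120)³ = 1 + (-120)³ = 1 - 1728000 = -1727999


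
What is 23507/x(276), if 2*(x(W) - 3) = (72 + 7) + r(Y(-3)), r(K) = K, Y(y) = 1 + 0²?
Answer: 23507/43 ≈ 546.67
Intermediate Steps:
Y(y) = 1 (Y(y) = 1 + 0 = 1)
x(W) = 43 (x(W) = 3 + ((72 + 7) + 1)/2 = 3 + (79 + 1)/2 = 3 + (½)*80 = 3 + 40 = 43)
23507/x(276) = 23507/43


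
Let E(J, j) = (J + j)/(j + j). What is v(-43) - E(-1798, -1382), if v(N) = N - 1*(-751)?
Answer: 488433/691 ≈ 706.85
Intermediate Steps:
v(N) = 751 + N (v(N) = N + 751 = 751 + N)
E(J, j) = (J + j)/(2*j) (E(J, j) = (J + j)/((2*j)) = (J + j)*(1/(2*j)) = (J + j)/(2*j))
v(-43) - E(-1798, -1382) = (751 - 43) - (-1798 - 1382)/(2*(-1382)) = 708 - (-1)*(-3180)/(2*1382) = 708 - 1*795/691 = 708 - 795/691 = 488433/691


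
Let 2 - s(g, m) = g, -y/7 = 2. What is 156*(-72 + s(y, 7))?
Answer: -8736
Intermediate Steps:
y = -14 (y = -7*2 = -14)
s(g, m) = 2 - g
156*(-72 + s(y, 7)) = 156*(-72 + (2 - 1*(-14))) = 156*(-72 + (2 + 14)) = 156*(-72 + 16) = 156*(-56) = -8736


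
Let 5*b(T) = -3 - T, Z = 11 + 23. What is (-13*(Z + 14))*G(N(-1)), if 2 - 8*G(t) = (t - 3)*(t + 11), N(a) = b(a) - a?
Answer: -58188/25 ≈ -2327.5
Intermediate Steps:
Z = 34
b(T) = -⅗ - T/5 (b(T) = (-3 - T)/5 = -⅗ - T/5)
N(a) = -⅗ - 6*a/5 (N(a) = (-⅗ - a/5) - a = -⅗ - 6*a/5)
G(t) = ¼ - (-3 + t)*(11 + t)/8 (G(t) = ¼ - (t - 3)*(t + 11)/8 = ¼ - (-3 + t)*(11 + t)/8)
(-13*(Z + 14))*G(N(-1)) = (-13*(34 + 14))*(35/8 - (-⅗ - 6/5*(-1)) - (-⅗ - 6/5*(-1))²/8) = (-13*48)*(35/8 - (-⅗ + 6/5) - (-⅗ + 6/5)²/8) = -624*(35/8 - 1*⅗ - (⅗)²/8) = -624*(35/8 - ⅗ - ⅛*9/25) = -624*(35/8 - ⅗ - 9/200) = -624*373/100 = -58188/25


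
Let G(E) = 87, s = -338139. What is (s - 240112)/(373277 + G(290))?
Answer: -578251/373364 ≈ -1.5488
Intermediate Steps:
(s - 240112)/(373277 + G(290)) = (-338139 - 240112)/(373277 + 87) = -578251/373364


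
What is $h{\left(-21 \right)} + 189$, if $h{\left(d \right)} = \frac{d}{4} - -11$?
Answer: $\frac{779}{4} \approx 194.75$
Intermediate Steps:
$h{\left(d \right)} = 11 + \frac{d}{4}$ ($h{\left(d \right)} = d \frac{1}{4} + 11 = \frac{d}{4} + 11 = 11 + \frac{d}{4}$)
$h{\left(-21 \right)} + 189 = \left(11 + \frac{1}{4} \left(-21\right)\right) + 189 = \left(11 - \frac{21}{4}\right) + 189 = \frac{23}{4} + 189 = \frac{779}{4}$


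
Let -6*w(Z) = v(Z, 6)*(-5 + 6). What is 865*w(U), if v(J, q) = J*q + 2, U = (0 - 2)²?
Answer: -11245/3 ≈ -3748.3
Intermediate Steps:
U = 4 (U = (-2)² = 4)
v(J, q) = 2 + J*q
w(Z) = -⅓ - Z (w(Z) = -(2 + Z*6)*(-5 + 6)/6 = -(2 + 6*Z)/6 = -⅓ - Z)
865*w(U) = 865*(-⅓ - 1*4) = 865*(-⅓ - 4) = 865*(-13/3) = -11245/3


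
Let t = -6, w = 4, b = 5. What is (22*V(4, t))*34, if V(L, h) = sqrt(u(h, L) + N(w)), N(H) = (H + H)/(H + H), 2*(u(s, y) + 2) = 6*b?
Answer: 748*sqrt(14) ≈ 2798.8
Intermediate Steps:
u(s, y) = 13 (u(s, y) = -2 + (6*5)/2 = -2 + (1/2)*30 = -2 + 15 = 13)
N(H) = 1 (N(H) = (2*H)/((2*H)) = (2*H)*(1/(2*H)) = 1)
V(L, h) = sqrt(14) (V(L, h) = sqrt(13 + 1) = sqrt(14))
(22*V(4, t))*34 = (22*sqrt(14))*34 = 748*sqrt(14)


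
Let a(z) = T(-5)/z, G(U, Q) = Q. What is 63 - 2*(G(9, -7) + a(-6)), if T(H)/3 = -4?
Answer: 73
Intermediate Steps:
T(H) = -12 (T(H) = 3*(-4) = -12)
a(z) = -12/z
63 - 2*(G(9, -7) + a(-6)) = 63 - 2*(-7 - 12/(-6)) = 63 - 2*(-7 - 12*(-⅙)) = 63 - 2*(-7 + 2) = 63 - 2*(-5) = 63 + 10 = 73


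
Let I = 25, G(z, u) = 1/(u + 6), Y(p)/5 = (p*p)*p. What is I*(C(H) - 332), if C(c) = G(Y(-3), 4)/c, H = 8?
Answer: -132795/16 ≈ -8299.7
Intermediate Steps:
Y(p) = 5*p³ (Y(p) = 5*((p*p)*p) = 5*(p²*p) = 5*p³)
G(z, u) = 1/(6 + u)
C(c) = 1/(10*c) (C(c) = 1/((6 + 4)*c) = 1/(10*c))
I*(C(H) - 332) = 25*((⅒)/8 - 332) = 25*((⅒)*(⅛) - 332) = 25*(1/80 - 332) = 25*(-26559/80) = -132795/16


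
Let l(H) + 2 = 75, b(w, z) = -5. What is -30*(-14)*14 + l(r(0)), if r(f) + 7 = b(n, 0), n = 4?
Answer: 5953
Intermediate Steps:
r(f) = -12 (r(f) = -7 - 5 = -12)
l(H) = 73 (l(H) = -2 + 75 = 73)
-30*(-14)*14 + l(r(0)) = -30*(-14)*14 + 73 = 420*14 + 73 = 5880 + 73 = 5953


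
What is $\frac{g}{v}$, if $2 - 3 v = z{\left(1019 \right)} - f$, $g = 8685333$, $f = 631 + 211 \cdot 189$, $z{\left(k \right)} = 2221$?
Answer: $\frac{26055999}{38291} \approx 680.47$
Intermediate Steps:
$f = 40510$ ($f = 631 + 39879 = 40510$)
$v = \frac{38291}{3}$ ($v = \frac{2}{3} - \frac{2221 - 40510}{3} = \frac{2}{3} - -12763 = \frac{2}{3} + 12763 = \frac{38291}{3} \approx 12764.0$)
$\frac{g}{v} = \frac{8685333}{\frac{38291}{3}} = 8685333 \cdot \frac{3}{38291} = \frac{26055999}{38291}$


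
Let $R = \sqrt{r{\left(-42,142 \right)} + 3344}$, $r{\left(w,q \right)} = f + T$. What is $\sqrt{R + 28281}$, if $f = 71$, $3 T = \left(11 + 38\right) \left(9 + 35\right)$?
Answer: $\frac{\sqrt{254529 + 3 \sqrt{37203}}}{3} \approx 168.36$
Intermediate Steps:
$T = \frac{2156}{3}$ ($T = \frac{\left(11 + 38\right) \left(9 + 35\right)}{3} = \frac{49 \cdot 44}{3} = \frac{1}{3} \cdot 2156 = \frac{2156}{3} \approx 718.67$)
$r{\left(w,q \right)} = \frac{2369}{3}$ ($r{\left(w,q \right)} = 71 + \frac{2156}{3} = \frac{2369}{3}$)
$R = \frac{\sqrt{37203}}{3}$ ($R = \sqrt{\frac{2369}{3} + 3344} = \sqrt{\frac{12401}{3}} = \frac{\sqrt{37203}}{3} \approx 64.294$)
$\sqrt{R + 28281} = \sqrt{\frac{\sqrt{37203}}{3} + 28281} = \sqrt{28281 + \frac{\sqrt{37203}}{3}}$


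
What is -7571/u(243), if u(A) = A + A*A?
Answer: -7571/59292 ≈ -0.12769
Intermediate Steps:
u(A) = A + A**2
-7571/u(243) = -7571*1/(243*(1 + 243)) = -7571/(243*244) = -7571/59292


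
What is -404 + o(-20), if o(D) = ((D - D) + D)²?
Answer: -4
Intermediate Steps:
o(D) = D² (o(D) = (0 + D)² = D²)
-404 + o(-20) = -404 + (-20)² = -404 + 400 = -4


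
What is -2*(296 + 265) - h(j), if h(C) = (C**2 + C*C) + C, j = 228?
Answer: -105318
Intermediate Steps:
h(C) = C + 2*C**2 (h(C) = (C**2 + C**2) + C = 2*C**2 + C = C + 2*C**2)
-2*(296 + 265) - h(j) = -2*(296 + 265) - 228*(1 + 2*228) = -2*561 - 228*(1 + 456) = -1122 - 228*457 = -1122 - 1*104196 = -1122 - 104196 = -105318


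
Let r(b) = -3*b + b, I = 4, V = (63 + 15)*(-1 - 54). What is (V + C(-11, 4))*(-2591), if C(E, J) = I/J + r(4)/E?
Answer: 122220061/11 ≈ 1.1111e+7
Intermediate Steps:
V = -4290 (V = 78*(-55) = -4290)
r(b) = -2*b
C(E, J) = -8/E + 4/J (C(E, J) = 4/J + (-2*4)/E = 4/J - 8/E = -8/E + 4/J)
(V + C(-11, 4))*(-2591) = (-4290 + (-8/(-11) + 4/4))*(-2591) = (-4290 + (-8*(-1/11) + 4*(1/4)))*(-2591) = (-4290 + (8/11 + 1))*(-2591) = (-4290 + 19/11)*(-2591) = -47171/11*(-2591) = 122220061/11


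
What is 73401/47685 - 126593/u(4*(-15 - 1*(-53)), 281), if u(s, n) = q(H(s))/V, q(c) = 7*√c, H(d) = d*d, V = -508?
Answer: 255555366567/4228070 ≈ 60443.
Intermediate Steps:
H(d) = d²
u(s, n) = -7*√(s²)/508 (u(s, n) = (7*√(s²))/(-508) = (7*√(s²))*(-1/508) = -7*√(s²)/508)
73401/47685 - 126593/u(4*(-15 - 1*(-53)), 281) = 73401/47685 - 126593/((-7*√((4*(-15 - 1*(-53)))²)/508)) = 73401*(1/47685) - 126593/((-7*√((4*(-15 + 53))²)/508)) = 24467/15895 - 126593/((-7*√((4*38)²)/508)) = 24467/15895 - 126593/((-7*√(152²)/508)) = 24467/15895 - 126593/((-7*√23104/508)) = 24467/15895 - 126593/((-7/508*152)) = 24467/15895 - 126593/(-266/127) = 24467/15895 - 126593*(-127/266) = 24467/15895 + 16077311/266 = 255555366567/4228070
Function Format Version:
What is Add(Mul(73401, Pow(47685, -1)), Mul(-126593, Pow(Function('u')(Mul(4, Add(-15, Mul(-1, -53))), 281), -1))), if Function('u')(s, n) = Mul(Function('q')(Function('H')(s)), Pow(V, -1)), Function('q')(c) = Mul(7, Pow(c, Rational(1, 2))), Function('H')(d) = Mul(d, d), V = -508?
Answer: Rational(255555366567, 4228070) ≈ 60443.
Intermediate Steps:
Function('H')(d) = Pow(d, 2)
Function('u')(s, n) = Mul(Rational(-7, 508), Pow(Pow(s, 2), Rational(1, 2))) (Function('u')(s, n) = Mul(Mul(7, Pow(Pow(s, 2), Rational(1, 2))), Pow(-508, -1)) = Mul(Mul(7, Pow(Pow(s, 2), Rational(1, 2))), Rational(-1, 508)) = Mul(Rational(-7, 508), Pow(Pow(s, 2), Rational(1, 2))))
Add(Mul(73401, Pow(47685, -1)), Mul(-126593, Pow(Function('u')(Mul(4, Add(-15, Mul(-1, -53))), 281), -1))) = Add(Mul(73401, Pow(47685, -1)), Mul(-126593, Pow(Mul(Rational(-7, 508), Pow(Pow(Mul(4, Add(-15, Mul(-1, -53))), 2), Rational(1, 2))), -1))) = Add(Mul(73401, Rational(1, 47685)), Mul(-126593, Pow(Mul(Rational(-7, 508), Pow(Pow(Mul(4, Add(-15, 53)), 2), Rational(1, 2))), -1))) = Add(Rational(24467, 15895), Mul(-126593, Pow(Mul(Rational(-7, 508), Pow(Pow(Mul(4, 38), 2), Rational(1, 2))), -1))) = Add(Rational(24467, 15895), Mul(-126593, Pow(Mul(Rational(-7, 508), Pow(Pow(152, 2), Rational(1, 2))), -1))) = Add(Rational(24467, 15895), Mul(-126593, Pow(Mul(Rational(-7, 508), Pow(23104, Rational(1, 2))), -1))) = Add(Rational(24467, 15895), Mul(-126593, Pow(Mul(Rational(-7, 508), 152), -1))) = Add(Rational(24467, 15895), Mul(-126593, Pow(Rational(-266, 127), -1))) = Add(Rational(24467, 15895), Mul(-126593, Rational(-127, 266))) = Add(Rational(24467, 15895), Rational(16077311, 266)) = Rational(255555366567, 4228070)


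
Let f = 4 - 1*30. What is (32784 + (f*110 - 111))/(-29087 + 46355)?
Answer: 29813/17268 ≈ 1.7265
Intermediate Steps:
f = -26 (f = 4 - 30 = -26)
(32784 + (f*110 - 111))/(-29087 + 46355) = (32784 + (-26*110 - 111))/(-29087 + 46355) = (32784 + (-2860 - 111))/17268 = (32784 - 2971)*(1/17268) = 29813*(1/17268) = 29813/17268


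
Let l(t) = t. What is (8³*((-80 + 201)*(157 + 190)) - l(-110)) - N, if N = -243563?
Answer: 21741017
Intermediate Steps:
(8³*((-80 + 201)*(157 + 190)) - l(-110)) - N = (8³*((-80 + 201)*(157 + 190)) - 1*(-110)) - 1*(-243563) = (512*(121*347) + 110) + 243563 = (512*41987 + 110) + 243563 = (21497344 + 110) + 243563 = 21497454 + 243563 = 21741017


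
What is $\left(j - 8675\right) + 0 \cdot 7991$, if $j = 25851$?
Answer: $17176$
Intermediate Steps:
$\left(j - 8675\right) + 0 \cdot 7991 = \left(25851 - 8675\right) + 0 \cdot 7991 = 17176 + 0 = 17176$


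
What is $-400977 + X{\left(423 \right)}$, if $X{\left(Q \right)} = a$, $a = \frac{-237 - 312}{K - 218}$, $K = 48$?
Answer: $- \frac{68165541}{170} \approx -4.0097 \cdot 10^{5}$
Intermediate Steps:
$a = \frac{549}{170}$ ($a = \frac{-237 - 312}{48 - 218} = - \frac{549}{-170} = \left(-549\right) \left(- \frac{1}{170}\right) = \frac{549}{170} \approx 3.2294$)
$X{\left(Q \right)} = \frac{549}{170}$
$-400977 + X{\left(423 \right)} = -400977 + \frac{549}{170} = - \frac{68165541}{170}$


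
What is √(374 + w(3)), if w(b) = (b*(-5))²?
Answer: √599 ≈ 24.474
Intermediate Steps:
w(b) = 25*b² (w(b) = (-5*b)² = 25*b²)
√(374 + w(3)) = √(374 + 25*3²) = √(374 + 25*9) = √(374 + 225) = √599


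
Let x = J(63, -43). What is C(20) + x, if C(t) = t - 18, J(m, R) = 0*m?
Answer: 2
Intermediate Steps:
J(m, R) = 0
x = 0
C(t) = -18 + t
C(20) + x = (-18 + 20) + 0 = 2 + 0 = 2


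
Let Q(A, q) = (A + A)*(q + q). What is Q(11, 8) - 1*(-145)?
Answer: 497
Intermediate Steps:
Q(A, q) = 4*A*q (Q(A, q) = (2*A)*(2*q) = 4*A*q)
Q(11, 8) - 1*(-145) = 4*11*8 - 1*(-145) = 352 + 145 = 497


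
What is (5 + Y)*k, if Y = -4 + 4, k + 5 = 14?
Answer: 45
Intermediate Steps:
k = 9 (k = -5 + 14 = 9)
Y = 0
(5 + Y)*k = (5 + 0)*9 = 5*9 = 45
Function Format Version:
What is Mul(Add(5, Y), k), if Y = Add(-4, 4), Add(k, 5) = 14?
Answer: 45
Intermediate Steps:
k = 9 (k = Add(-5, 14) = 9)
Y = 0
Mul(Add(5, Y), k) = Mul(Add(5, 0), 9) = Mul(5, 9) = 45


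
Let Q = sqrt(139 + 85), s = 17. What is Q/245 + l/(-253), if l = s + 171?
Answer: -188/253 + 4*sqrt(14)/245 ≈ -0.68199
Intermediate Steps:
l = 188 (l = 17 + 171 = 188)
Q = 4*sqrt(14) (Q = sqrt(224) = 4*sqrt(14) ≈ 14.967)
Q/245 + l/(-253) = (4*sqrt(14))/245 + 188/(-253) = (4*sqrt(14))*(1/245) + 188*(-1/253) = 4*sqrt(14)/245 - 188/253 = -188/253 + 4*sqrt(14)/245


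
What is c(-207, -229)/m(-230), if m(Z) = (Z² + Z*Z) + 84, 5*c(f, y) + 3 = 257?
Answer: 127/264710 ≈ 0.00047977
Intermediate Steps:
c(f, y) = 254/5 (c(f, y) = -⅗ + (⅕)*257 = -⅗ + 257/5 = 254/5)
m(Z) = 84 + 2*Z² (m(Z) = (Z² + Z²) + 84 = 2*Z² + 84 = 84 + 2*Z²)
c(-207, -229)/m(-230) = 254/(5*(84 + 2*(-230)²)) = 254/(5*(84 + 2*52900)) = 254/(5*(84 + 105800)) = (254/5)/105884 = (254/5)*(1/105884) = 127/264710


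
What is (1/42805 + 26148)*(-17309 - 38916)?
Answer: -12586136510545/8561 ≈ -1.4702e+9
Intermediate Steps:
(1/42805 + 26148)*(-17309 - 38916) = (1/42805 + 26148)*(-56225) = (1119265141/42805)*(-56225) = -12586136510545/8561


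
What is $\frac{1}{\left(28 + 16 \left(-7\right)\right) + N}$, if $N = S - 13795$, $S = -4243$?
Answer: $- \frac{1}{18122} \approx -5.5182 \cdot 10^{-5}$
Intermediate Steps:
$N = -18038$ ($N = -4243 - 13795 = -18038$)
$\frac{1}{\left(28 + 16 \left(-7\right)\right) + N} = \frac{1}{\left(28 + 16 \left(-7\right)\right) - 18038} = \frac{1}{\left(28 - 112\right) - 18038} = \frac{1}{-84 - 18038} = \frac{1}{-18122} = - \frac{1}{18122}$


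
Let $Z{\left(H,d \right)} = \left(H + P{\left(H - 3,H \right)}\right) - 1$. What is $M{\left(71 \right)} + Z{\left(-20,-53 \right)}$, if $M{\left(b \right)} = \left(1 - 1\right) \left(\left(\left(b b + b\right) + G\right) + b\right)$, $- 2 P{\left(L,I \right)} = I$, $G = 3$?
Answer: $-11$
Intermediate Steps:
$P{\left(L,I \right)} = - \frac{I}{2}$
$Z{\left(H,d \right)} = -1 + \frac{H}{2}$ ($Z{\left(H,d \right)} = \left(H - \frac{H}{2}\right) - 1 = \frac{H}{2} - 1 = -1 + \frac{H}{2}$)
$M{\left(b \right)} = 0$ ($M{\left(b \right)} = \left(1 - 1\right) \left(\left(\left(b b + b\right) + 3\right) + b\right) = 0 \left(\left(\left(b^{2} + b\right) + 3\right) + b\right) = 0 \left(\left(\left(b + b^{2}\right) + 3\right) + b\right) = 0 \left(\left(3 + b + b^{2}\right) + b\right) = 0 \left(3 + b^{2} + 2 b\right) = 0$)
$M{\left(71 \right)} + Z{\left(-20,-53 \right)} = 0 + \left(-1 + \frac{1}{2} \left(-20\right)\right) = 0 - 11 = -11$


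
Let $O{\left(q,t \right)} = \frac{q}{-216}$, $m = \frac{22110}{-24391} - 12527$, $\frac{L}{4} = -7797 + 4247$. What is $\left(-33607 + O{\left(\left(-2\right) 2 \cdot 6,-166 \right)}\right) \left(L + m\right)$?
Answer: $\frac{65727046014518}{73173} \approx 8.9824 \cdot 10^{8}$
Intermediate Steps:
$L = -14200$ ($L = 4 \left(-7797 + 4247\right) = 4 \left(-3550\right) = -14200$)
$m = - \frac{305568167}{24391}$ ($m = 22110 \left(- \frac{1}{24391}\right) - 12527 = - \frac{22110}{24391} - 12527 = - \frac{305568167}{24391} \approx -12528.0$)
$O{\left(q,t \right)} = - \frac{q}{216}$ ($O{\left(q,t \right)} = q \left(- \frac{1}{216}\right) = - \frac{q}{216}$)
$\left(-33607 + O{\left(\left(-2\right) 2 \cdot 6,-166 \right)}\right) \left(L + m\right) = \left(-33607 - \frac{\left(-2\right) 2 \cdot 6}{216}\right) \left(-14200 - \frac{305568167}{24391}\right) = \left(-33607 - \frac{\left(-4\right) 6}{216}\right) \left(- \frac{651920367}{24391}\right) = \left(-33607 - - \frac{1}{9}\right) \left(- \frac{651920367}{24391}\right) = \left(-33607 + \frac{1}{9}\right) \left(- \frac{651920367}{24391}\right) = \left(- \frac{302462}{9}\right) \left(- \frac{651920367}{24391}\right) = \frac{65727046014518}{73173}$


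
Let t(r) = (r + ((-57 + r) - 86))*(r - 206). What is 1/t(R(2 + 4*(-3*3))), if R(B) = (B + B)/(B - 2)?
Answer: 81/2301761 ≈ 3.5190e-5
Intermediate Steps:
R(B) = 2*B/(-2 + B) (R(B) = (2*B)/(-2 + B) = 2*B/(-2 + B))
t(r) = (-206 + r)*(-143 + 2*r) (t(r) = (r + (-143 + r))*(-206 + r) = (-143 + 2*r)*(-206 + r) = (-206 + r)*(-143 + 2*r))
1/t(R(2 + 4*(-3*3))) = 1/(29458 - 1110*(2 + 4*(-3*3))/(-2 + (2 + 4*(-3*3))) + 2*(2*(2 + 4*(-3*3))/(-2 + (2 + 4*(-3*3))))**2) = 1/(29458 - 1110*(2 + 4*(-9))/(-2 + (2 + 4*(-9))) + 2*(2*(2 + 4*(-9))/(-2 + (2 + 4*(-9))))**2) = 1/(29458 - 1110*(2 - 36)/(-2 + (2 - 36)) + 2*(2*(2 - 36)/(-2 + (2 - 36)))**2) = 1/(29458 - 1110*(-34)/(-2 - 34) + 2*(2*(-34)/(-2 - 34))**2) = 1/(29458 - 1110*(-34)/(-36) + 2*(2*(-34)/(-36))**2) = 1/(29458 - 1110*(-34)*(-1)/36 + 2*(2*(-34)*(-1/36))**2) = 1/(29458 - 555*17/9 + 2*(17/9)**2) = 1/(29458 - 3145/3 + 2*(289/81)) = 1/(29458 - 3145/3 + 578/81) = 1/(2301761/81) = 81/2301761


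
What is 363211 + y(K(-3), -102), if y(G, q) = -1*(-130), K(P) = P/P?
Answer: 363341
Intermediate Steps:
K(P) = 1
y(G, q) = 130
363211 + y(K(-3), -102) = 363211 + 130 = 363341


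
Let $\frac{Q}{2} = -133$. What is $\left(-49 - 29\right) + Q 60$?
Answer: $-16038$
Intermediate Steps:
$Q = -266$ ($Q = 2 \left(-133\right) = -266$)
$\left(-49 - 29\right) + Q 60 = \left(-49 - 29\right) - 15960 = -78 - 15960 = -16038$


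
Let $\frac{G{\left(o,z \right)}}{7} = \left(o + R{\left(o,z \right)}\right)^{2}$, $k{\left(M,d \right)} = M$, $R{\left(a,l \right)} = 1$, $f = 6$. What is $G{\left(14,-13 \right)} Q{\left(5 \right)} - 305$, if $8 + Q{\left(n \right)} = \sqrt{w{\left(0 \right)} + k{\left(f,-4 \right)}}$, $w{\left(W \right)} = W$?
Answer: $-12905 + 1575 \sqrt{6} \approx -9047.0$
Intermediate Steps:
$G{\left(o,z \right)} = 7 \left(1 + o\right)^{2}$ ($G{\left(o,z \right)} = 7 \left(o + 1\right)^{2} = 7 \left(1 + o\right)^{2}$)
$Q{\left(n \right)} = -8 + \sqrt{6}$ ($Q{\left(n \right)} = -8 + \sqrt{0 + 6} = -8 + \sqrt{6}$)
$G{\left(14,-13 \right)} Q{\left(5 \right)} - 305 = 7 \left(1 + 14\right)^{2} \left(-8 + \sqrt{6}\right) - 305 = 7 \cdot 15^{2} \left(-8 + \sqrt{6}\right) - 305 = 7 \cdot 225 \left(-8 + \sqrt{6}\right) - 305 = 1575 \left(-8 + \sqrt{6}\right) - 305 = \left(-12600 + 1575 \sqrt{6}\right) - 305 = -12905 + 1575 \sqrt{6}$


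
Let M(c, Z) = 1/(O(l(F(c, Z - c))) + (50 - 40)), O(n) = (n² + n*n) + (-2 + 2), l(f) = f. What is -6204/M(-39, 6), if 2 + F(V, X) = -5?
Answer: -670032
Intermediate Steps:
F(V, X) = -7 (F(V, X) = -2 - 5 = -7)
O(n) = 2*n² (O(n) = (n² + n²) + 0 = 2*n² + 0 = 2*n²)
M(c, Z) = 1/108 (M(c, Z) = 1/(2*(-7)² + (50 - 40)) = 1/(2*49 + 10) = 1/(98 + 10) = 1/108)
-6204/M(-39, 6) = -6204/1/108 = -6204*108 = -670032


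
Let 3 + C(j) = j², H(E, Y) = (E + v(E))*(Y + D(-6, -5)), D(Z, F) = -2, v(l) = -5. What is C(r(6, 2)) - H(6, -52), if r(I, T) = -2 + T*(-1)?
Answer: 67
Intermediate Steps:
r(I, T) = -2 - T
H(E, Y) = (-5 + E)*(-2 + Y) (H(E, Y) = (E - 5)*(Y - 2) = (-5 + E)*(-2 + Y))
C(j) = -3 + j²
C(r(6, 2)) - H(6, -52) = (-3 + (-2 - 1*2)²) - (10 - 5*(-52) - 2*6 + 6*(-52)) = (-3 + (-2 - 2)²) - (10 + 260 - 12 - 312) = (-3 + (-4)²) - 1*(-54) = (-3 + 16) + 54 = 13 + 54 = 67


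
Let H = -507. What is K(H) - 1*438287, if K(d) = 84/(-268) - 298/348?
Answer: -5109563483/11658 ≈ -4.3829e+5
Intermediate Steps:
K(d) = -13637/11658 (K(d) = 84*(-1/268) - 298*1/348 = -21/67 - 149/174 = -13637/11658)
K(H) - 1*438287 = -13637/11658 - 1*438287 = -13637/11658 - 438287 = -5109563483/11658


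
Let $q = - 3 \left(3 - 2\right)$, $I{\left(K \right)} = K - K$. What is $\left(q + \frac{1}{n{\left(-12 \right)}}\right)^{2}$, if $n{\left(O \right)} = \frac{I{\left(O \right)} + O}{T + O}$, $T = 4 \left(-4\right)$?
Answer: $\frac{4}{9} \approx 0.44444$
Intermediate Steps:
$T = -16$
$I{\left(K \right)} = 0$
$q = -3$ ($q = \left(-3\right) 1 = -3$)
$n{\left(O \right)} = \frac{O}{-16 + O}$ ($n{\left(O \right)} = \frac{0 + O}{-16 + O} = \frac{O}{-16 + O}$)
$\left(q + \frac{1}{n{\left(-12 \right)}}\right)^{2} = \left(-3 + \frac{1}{\left(-12\right) \frac{1}{-16 - 12}}\right)^{2} = \left(-3 + \frac{1}{\left(-12\right) \frac{1}{-28}}\right)^{2} = \left(-3 + \frac{1}{\left(-12\right) \left(- \frac{1}{28}\right)}\right)^{2} = \left(-3 + \frac{1}{\frac{3}{7}}\right)^{2} = \left(-3 + \frac{7}{3}\right)^{2} = \left(- \frac{2}{3}\right)^{2} = \frac{4}{9}$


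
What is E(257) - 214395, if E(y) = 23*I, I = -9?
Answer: -214602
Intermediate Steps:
E(y) = -207 (E(y) = 23*(-9) = -207)
E(257) - 214395 = -207 - 214395 = -214602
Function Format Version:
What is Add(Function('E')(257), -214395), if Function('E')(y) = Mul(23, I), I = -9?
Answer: -214602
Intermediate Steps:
Function('E')(y) = -207 (Function('E')(y) = Mul(23, -9) = -207)
Add(Function('E')(257), -214395) = Add(-207, -214395) = -214602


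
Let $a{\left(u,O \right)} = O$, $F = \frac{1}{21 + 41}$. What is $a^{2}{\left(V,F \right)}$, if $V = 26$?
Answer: $\frac{1}{3844} \approx 0.00026015$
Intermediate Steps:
$F = \frac{1}{62} \approx 0.016129$
$a^{2}{\left(V,F \right)} = \left(\frac{1}{62}\right)^{2} = \frac{1}{3844}$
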